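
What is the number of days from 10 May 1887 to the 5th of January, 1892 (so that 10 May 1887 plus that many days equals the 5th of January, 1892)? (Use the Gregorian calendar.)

May 10, 1887 → May 10, 1888: 366 days (Feb 29, 1888 is in that span).
May 10, 1888 → May 10, 1889: 365 days.
May 10, 1889 → May 10, 1890: 365 days.
May 10, 1890 → May 10, 1891: 365 days.
May 10, 1891 → Jun 10, 1891: 31 days (May has 31).
Jun 10, 1891 → Jul 10, 1891: 30 days (June has 30).
Jul 10, 1891 → Aug 10, 1891: 31 days (July has 31).
Aug 10, 1891 → Sep 10, 1891: 31 days (August has 31).
Sep 10, 1891 → Oct 10, 1891: 30 days (September has 30).
Oct 10, 1891 → Nov 10, 1891: 31 days (October has 31).
Nov 10, 1891 → Dec 10, 1891: 30 days (November has 30).
Dec 10, 1891 → Jan 5, 1892: 26 days.
Total: 1701 days.

1701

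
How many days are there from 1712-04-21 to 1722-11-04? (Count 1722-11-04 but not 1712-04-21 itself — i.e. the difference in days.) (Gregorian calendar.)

Apr 21, 1712 → Apr 21, 1713: 365 days.
Apr 21, 1713 → Apr 21, 1714: 365 days.
Apr 21, 1714 → Apr 21, 1715: 365 days.
Apr 21, 1715 → Apr 21, 1716: 366 days (Feb 29, 1716 is in that span).
Apr 21, 1716 → Apr 21, 1717: 365 days.
Apr 21, 1717 → Apr 21, 1718: 365 days.
Apr 21, 1718 → Apr 21, 1719: 365 days.
Apr 21, 1719 → Apr 21, 1720: 366 days (Feb 29, 1720 is in that span).
Apr 21, 1720 → Apr 21, 1721: 365 days.
Apr 21, 1721 → Apr 21, 1722: 365 days.
Apr 21, 1722 → May 21, 1722: 30 days (April has 30).
May 21, 1722 → Jun 21, 1722: 31 days (May has 31).
Jun 21, 1722 → Jul 21, 1722: 30 days (June has 30).
Jul 21, 1722 → Aug 21, 1722: 31 days (July has 31).
Aug 21, 1722 → Sep 21, 1722: 31 days (August has 31).
Sep 21, 1722 → Oct 21, 1722: 30 days (September has 30).
Oct 21, 1722 → Nov 4, 1722: 14 days.
Total: 3849 days.

3849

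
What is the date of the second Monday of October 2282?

October 9, 2282

October 1, 2282 is a Sunday.
The first Monday is therefore October 2 (1 days later).
The second Monday is 2 + 1×7 = October 9.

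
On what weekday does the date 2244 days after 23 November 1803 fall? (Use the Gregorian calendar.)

Sunday

Nov 23, 1803 is a Wednesday.
2244 mod 7 = 4, so 2244 days after a Wednesday is Wednesday + 4 = Sunday.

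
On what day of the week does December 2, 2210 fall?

Doomsday rule: the anchor day for the 2200s is Friday. For year 10: 10÷12 = 0 r 10, and 10÷4 = 2, so 0+10+2 = 12.
Friday + 12 ≡ Wednesday — that's 2210's doomsday.
In December the doomsday date is Dec 12.
Dec 2 is 10 days before Dec 12; 10 mod 7 = 3, so Wednesday − 3 = Sunday.

Sunday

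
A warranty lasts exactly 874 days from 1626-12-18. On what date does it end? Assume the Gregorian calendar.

+365 (one year) → Dec 18, 1627 (509 left).
+366 (one year; includes Feb 29, 1628) → Dec 18, 1628 (143 left).
Dec has 31 days: +14 → Jan 1, 1629 (129 left).
Jan has 31 days: +31 → Feb 1, 1629 (98 left).
Feb has 28 days: +28 → Mar 1, 1629 (70 left).
Mar has 31 days: +31 → Apr 1, 1629 (39 left).
Apr has 30 days: +30 → May 1, 1629 (9 left).
+9 → May 10, 1629.

May 10, 1629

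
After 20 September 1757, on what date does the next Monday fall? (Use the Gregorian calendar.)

September 26, 1757

Sep 20, 1757 is a Tuesday.
From Tuesday to the next Monday is 6 days.
Sep 20, 1757 + 6 = Sep 26, 1757.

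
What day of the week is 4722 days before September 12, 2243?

First find the weekday of Sep 12, 2243. Doomsday rule: the anchor day for the 2200s is Friday. For year 43: 43÷12 = 3 r 7, and 7÷4 = 1, so 3+7+1 = 11.
Friday + 11 ≡ Tuesday — that's 2243's doomsday.
In September the doomsday date is Sep 5.
Sep 12 is 7 days after Sep 5; 7 mod 7 = 0, so Tuesday + 0 = Tuesday.
4722 mod 7 = 4, so 4722 days before a Tuesday is Tuesday − 4 = Friday.

Friday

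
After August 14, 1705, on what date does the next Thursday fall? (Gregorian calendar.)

August 20, 1705

Aug 14, 1705 is a Friday.
From Friday to the next Thursday is 6 days.
Aug 14, 1705 + 6 = Aug 20, 1705.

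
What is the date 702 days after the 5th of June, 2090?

+365 (one year) → Jun 5, 2091 (337 left).
Jun has 30 days: +26 → Jul 1, 2091 (311 left).
Jul has 31 days: +31 → Aug 1, 2091 (280 left).
Aug has 31 days: +31 → Sep 1, 2091 (249 left).
Sep has 30 days: +30 → Oct 1, 2091 (219 left).
Oct has 31 days: +31 → Nov 1, 2091 (188 left).
Nov has 30 days: +30 → Dec 1, 2091 (158 left).
Dec has 31 days: +31 → Jan 1, 2092 (127 left).
Jan has 31 days: +31 → Feb 1, 2092 (96 left).
Feb has 29 days: +29 → Mar 1, 2092 (67 left).
Mar has 31 days: +31 → Apr 1, 2092 (36 left).
Apr has 30 days: +30 → May 1, 2092 (6 left).
+6 → May 7, 2092.

May 7, 2092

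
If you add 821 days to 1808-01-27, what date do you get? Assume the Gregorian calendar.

+366 (one year; includes Feb 29, 1808) → Jan 27, 1809 (455 left).
+365 (one year) → Jan 27, 1810 (90 left).
Jan has 31 days: +5 → Feb 1, 1810 (85 left).
Feb has 28 days: +28 → Mar 1, 1810 (57 left).
Mar has 31 days: +31 → Apr 1, 1810 (26 left).
+26 → Apr 27, 1810.

April 27, 1810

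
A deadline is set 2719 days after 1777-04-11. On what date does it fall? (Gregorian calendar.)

+365 (one year) → Apr 11, 1778 (2354 left).
+365 (one year) → Apr 11, 1779 (1989 left).
+366 (one year; includes Feb 29, 1780) → Apr 11, 1780 (1623 left).
+365 (one year) → Apr 11, 1781 (1258 left).
+365 (one year) → Apr 11, 1782 (893 left).
+365 (one year) → Apr 11, 1783 (528 left).
+366 (one year; includes Feb 29, 1784) → Apr 11, 1784 (162 left).
Apr has 30 days: +20 → May 1, 1784 (142 left).
May has 31 days: +31 → Jun 1, 1784 (111 left).
Jun has 30 days: +30 → Jul 1, 1784 (81 left).
Jul has 31 days: +31 → Aug 1, 1784 (50 left).
Aug has 31 days: +31 → Sep 1, 1784 (19 left).
+19 → Sep 20, 1784.

September 20, 1784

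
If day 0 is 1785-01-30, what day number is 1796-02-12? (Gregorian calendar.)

Jan 30, 1785 → Jan 30, 1786: 365 days.
Jan 30, 1786 → Jan 30, 1787: 365 days.
Jan 30, 1787 → Jan 30, 1788: 365 days.
Jan 30, 1788 → Jan 30, 1789: 366 days (Feb 29, 1788 is in that span).
Jan 30, 1789 → Jan 30, 1790: 365 days.
Jan 30, 1790 → Jan 30, 1791: 365 days.
Jan 30, 1791 → Jan 30, 1792: 365 days.
Jan 30, 1792 → Jan 30, 1793: 366 days (Feb 29, 1792 is in that span).
Jan 30, 1793 → Jan 30, 1794: 365 days.
Jan 30, 1794 → Jan 30, 1795: 365 days.
Jan 30, 1795 → Feb 28, 1795: 29 days (January has 31).
Feb 28, 1795 → Mar 28, 1795: 28 days (February has 28).
Mar 28, 1795 → Apr 28, 1795: 31 days (March has 31).
Apr 28, 1795 → May 28, 1795: 30 days (April has 30).
May 28, 1795 → Jun 28, 1795: 31 days (May has 31).
Jun 28, 1795 → Jul 28, 1795: 30 days (June has 30).
Jul 28, 1795 → Aug 28, 1795: 31 days (July has 31).
Aug 28, 1795 → Sep 28, 1795: 31 days (August has 31).
Sep 28, 1795 → Oct 28, 1795: 30 days (September has 30).
Oct 28, 1795 → Nov 28, 1795: 31 days (October has 31).
Nov 28, 1795 → Dec 28, 1795: 30 days (November has 30).
Dec 28, 1795 → Jan 28, 1796: 31 days (December has 31).
Jan 28, 1796 → Feb 12, 1796: 15 days.
Total: 4030 days.

4030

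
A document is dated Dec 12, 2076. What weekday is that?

Saturday

Doomsday rule: the anchor day for the 2000s is Tuesday. For year 76: 76÷12 = 6 r 4, and 4÷4 = 1, so 6+4+1 = 11.
Tuesday + 11 ≡ Saturday — that's 2076's doomsday.
In December the doomsday date is Dec 12.
Dec 12 is the doomsday itself: Saturday.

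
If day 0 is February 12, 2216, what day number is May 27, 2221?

1931

Feb 12, 2216 → Feb 12, 2217: 366 days (Feb 29, 2216 is in that span).
Feb 12, 2217 → Feb 12, 2218: 365 days.
Feb 12, 2218 → Feb 12, 2219: 365 days.
Feb 12, 2219 → Feb 12, 2220: 365 days.
Feb 12, 2220 → Feb 12, 2221: 366 days (Feb 29, 2220 is in that span).
Feb 12, 2221 → Mar 12, 2221: 28 days (February has 28).
Mar 12, 2221 → Apr 12, 2221: 31 days (March has 31).
Apr 12, 2221 → May 12, 2221: 30 days (April has 30).
May 12, 2221 → May 27, 2221: 15 days.
Total: 1931 days.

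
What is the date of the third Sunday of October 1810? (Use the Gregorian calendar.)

October 1, 1810 is a Monday.
The first Sunday is therefore October 7 (6 days later).
The third Sunday is 7 + 2×7 = October 21.

October 21, 1810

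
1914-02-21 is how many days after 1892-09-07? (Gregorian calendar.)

Sep 7, 1892 → Sep 7, 1893: 365 days.
Sep 7, 1893 → Sep 7, 1894: 365 days.
Sep 7, 1894 → Sep 7, 1895: 365 days.
Sep 7, 1895 → Sep 7, 1896: 366 days (Feb 29, 1896 is in that span).
Sep 7, 1896 → Sep 7, 1897: 365 days.
Sep 7, 1897 → Sep 7, 1898: 365 days.
Sep 7, 1898 → Sep 7, 1899: 365 days.
Sep 7, 1899 → Sep 7, 1900: 365 days.
Sep 7, 1900 → Sep 7, 1901: 365 days.
Sep 7, 1901 → Sep 7, 1902: 365 days.
Sep 7, 1902 → Sep 7, 1903: 365 days.
Sep 7, 1903 → Sep 7, 1904: 366 days (Feb 29, 1904 is in that span).
Sep 7, 1904 → Sep 7, 1905: 365 days.
Sep 7, 1905 → Sep 7, 1906: 365 days.
Sep 7, 1906 → Sep 7, 1907: 365 days.
Sep 7, 1907 → Sep 7, 1908: 366 days (Feb 29, 1908 is in that span).
Sep 7, 1908 → Sep 7, 1909: 365 days.
Sep 7, 1909 → Sep 7, 1910: 365 days.
Sep 7, 1910 → Sep 7, 1911: 365 days.
Sep 7, 1911 → Sep 7, 1912: 366 days (Feb 29, 1912 is in that span).
Sep 7, 1912 → Sep 7, 1913: 365 days.
Sep 7, 1913 → Oct 7, 1913: 30 days (September has 30).
Oct 7, 1913 → Nov 7, 1913: 31 days (October has 31).
Nov 7, 1913 → Dec 7, 1913: 30 days (November has 30).
Dec 7, 1913 → Jan 7, 1914: 31 days (December has 31).
Jan 7, 1914 → Feb 7, 1914: 31 days (January has 31).
Feb 7, 1914 → Feb 21, 1914: 14 days.
Total: 7836 days.

7836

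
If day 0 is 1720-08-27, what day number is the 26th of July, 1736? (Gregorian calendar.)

Aug 27, 1720 → Aug 27, 1721: 365 days.
Aug 27, 1721 → Aug 27, 1722: 365 days.
Aug 27, 1722 → Aug 27, 1723: 365 days.
Aug 27, 1723 → Aug 27, 1724: 366 days (Feb 29, 1724 is in that span).
Aug 27, 1724 → Aug 27, 1725: 365 days.
Aug 27, 1725 → Aug 27, 1726: 365 days.
Aug 27, 1726 → Aug 27, 1727: 365 days.
Aug 27, 1727 → Aug 27, 1728: 366 days (Feb 29, 1728 is in that span).
Aug 27, 1728 → Aug 27, 1729: 365 days.
Aug 27, 1729 → Aug 27, 1730: 365 days.
Aug 27, 1730 → Aug 27, 1731: 365 days.
Aug 27, 1731 → Aug 27, 1732: 366 days (Feb 29, 1732 is in that span).
Aug 27, 1732 → Aug 27, 1733: 365 days.
Aug 27, 1733 → Aug 27, 1734: 365 days.
Aug 27, 1734 → Aug 27, 1735: 365 days.
Aug 27, 1735 → Sep 27, 1735: 31 days (August has 31).
Sep 27, 1735 → Oct 27, 1735: 30 days (September has 30).
Oct 27, 1735 → Nov 27, 1735: 31 days (October has 31).
Nov 27, 1735 → Dec 27, 1735: 30 days (November has 30).
Dec 27, 1735 → Jan 27, 1736: 31 days (December has 31).
Jan 27, 1736 → Feb 27, 1736: 31 days (January has 31).
Feb 27, 1736 → Mar 27, 1736: 29 days (February has 29).
Mar 27, 1736 → Apr 27, 1736: 31 days (March has 31).
Apr 27, 1736 → May 27, 1736: 30 days (April has 30).
May 27, 1736 → Jun 27, 1736: 31 days (May has 31).
Jun 27, 1736 → Jul 26, 1736: 29 days.
Total: 5812 days.

5812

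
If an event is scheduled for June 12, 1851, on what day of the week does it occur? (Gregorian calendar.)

Thursday

Doomsday rule: the anchor day for the 1800s is Friday. For year 51: 51÷12 = 4 r 3, and 3÷4 = 0, so 4+3+0 = 7.
Friday + 7 ≡ Friday — that's 1851's doomsday.
In June the doomsday date is Jun 6.
Jun 12 is 6 days after Jun 6; 6 mod 7 = 6, so Friday + 6 = Thursday.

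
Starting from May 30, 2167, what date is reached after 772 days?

+366 (one year; includes Feb 29, 2168) → May 30, 2168 (406 left).
+365 (one year) → May 30, 2169 (41 left).
May has 31 days: +2 → Jun 1, 2169 (39 left).
Jun has 30 days: +30 → Jul 1, 2169 (9 left).
+9 → Jul 10, 2169.

July 10, 2169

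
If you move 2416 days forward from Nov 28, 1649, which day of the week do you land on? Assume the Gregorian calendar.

Monday

First find the weekday of Nov 28, 1649. Doomsday rule: the anchor day for the 1600s is Tuesday. For year 49: 49÷12 = 4 r 1, and 1÷4 = 0, so 4+1+0 = 5.
Tuesday + 5 ≡ Sunday — that's 1649's doomsday.
In November the doomsday date is Nov 7.
Nov 28 is 21 days after Nov 7; 21 mod 7 = 0, so Sunday + 0 = Sunday.
2416 mod 7 = 1, so 2416 days after a Sunday is Sunday + 1 = Monday.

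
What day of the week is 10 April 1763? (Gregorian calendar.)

Doomsday rule: the anchor day for the 1700s is Sunday. For year 63: 63÷12 = 5 r 3, and 3÷4 = 0, so 5+3+0 = 8.
Sunday + 8 ≡ Monday — that's 1763's doomsday.
In April the doomsday date is Apr 4.
Apr 10 is 6 days after Apr 4; 6 mod 7 = 6, so Monday + 6 = Sunday.

Sunday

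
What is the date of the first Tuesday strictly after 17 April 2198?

April 24, 2198

Apr 17, 2198 is a Tuesday.
From Tuesday to the next Tuesday is 7 days.
Apr 17, 2198 + 7 = Apr 24, 2198.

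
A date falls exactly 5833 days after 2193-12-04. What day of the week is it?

Dec 4, 2193 is a Wednesday.
5833 mod 7 = 2, so 5833 days after a Wednesday is Wednesday + 2 = Friday.

Friday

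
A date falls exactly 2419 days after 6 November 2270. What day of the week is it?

Nov 6, 2270 is a Sunday.
2419 mod 7 = 4, so 2419 days after a Sunday is Sunday + 4 = Thursday.

Thursday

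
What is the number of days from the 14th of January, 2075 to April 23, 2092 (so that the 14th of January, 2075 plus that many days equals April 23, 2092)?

6309

Jan 14, 2075 → Jan 14, 2076: 365 days.
Jan 14, 2076 → Jan 14, 2077: 366 days (Feb 29, 2076 is in that span).
Jan 14, 2077 → Jan 14, 2078: 365 days.
Jan 14, 2078 → Jan 14, 2079: 365 days.
Jan 14, 2079 → Jan 14, 2080: 365 days.
Jan 14, 2080 → Jan 14, 2081: 366 days (Feb 29, 2080 is in that span).
Jan 14, 2081 → Jan 14, 2082: 365 days.
Jan 14, 2082 → Jan 14, 2083: 365 days.
Jan 14, 2083 → Jan 14, 2084: 365 days.
Jan 14, 2084 → Jan 14, 2085: 366 days (Feb 29, 2084 is in that span).
Jan 14, 2085 → Jan 14, 2086: 365 days.
Jan 14, 2086 → Jan 14, 2087: 365 days.
Jan 14, 2087 → Jan 14, 2088: 365 days.
Jan 14, 2088 → Jan 14, 2089: 366 days (Feb 29, 2088 is in that span).
Jan 14, 2089 → Jan 14, 2090: 365 days.
Jan 14, 2090 → Jan 14, 2091: 365 days.
Jan 14, 2091 → Jan 14, 2092: 365 days.
Jan 14, 2092 → Feb 14, 2092: 31 days (January has 31).
Feb 14, 2092 → Mar 14, 2092: 29 days (February has 29).
Mar 14, 2092 → Apr 14, 2092: 31 days (March has 31).
Apr 14, 2092 → Apr 23, 2092: 9 days.
Total: 6309 days.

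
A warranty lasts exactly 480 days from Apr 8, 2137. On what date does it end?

August 1, 2138

+365 (one year) → Apr 8, 2138 (115 left).
Apr has 30 days: +23 → May 1, 2138 (92 left).
May has 31 days: +31 → Jun 1, 2138 (61 left).
Jun has 30 days: +30 → Jul 1, 2138 (31 left).
Jul has 31 days: +31 → Aug 1, 2138 (0 left).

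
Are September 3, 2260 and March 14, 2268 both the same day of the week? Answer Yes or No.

From Sep 3, 2260 to Mar 14, 2268 is 2749 days.
2749 mod 7 = 5, so they are different weekdays.
(Sep 3, 2260 is a Monday; Mar 14, 2268 is a Saturday.)

No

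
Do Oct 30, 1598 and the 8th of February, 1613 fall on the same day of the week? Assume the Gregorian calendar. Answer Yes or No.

Yes

From Oct 30, 1598 to Feb 8, 1613 is 5215 days.
5215 mod 7 = 0, so they are the same weekday.
(Oct 30, 1598 is a Friday; Feb 8, 1613 is a Friday.)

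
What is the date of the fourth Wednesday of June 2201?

June 1, 2201 is a Monday.
The first Wednesday is therefore June 3 (2 days later).
The fourth Wednesday is 3 + 3×7 = June 24.

June 24, 2201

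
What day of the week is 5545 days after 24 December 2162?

Saturday

First find the weekday of Dec 24, 2162. Doomsday rule: the anchor day for the 2100s is Sunday. For year 62: 62÷12 = 5 r 2, and 2÷4 = 0, so 5+2+0 = 7.
Sunday + 7 ≡ Sunday — that's 2162's doomsday.
In December the doomsday date is Dec 12.
Dec 24 is 12 days after Dec 12; 12 mod 7 = 5, so Sunday + 5 = Friday.
5545 mod 7 = 1, so 5545 days after a Friday is Friday + 1 = Saturday.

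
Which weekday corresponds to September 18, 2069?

Wednesday

January 1, 2069 is a Tuesday.
Jan 1, 2069 → Feb 1, 2069: 31 days (January has 31).
Feb 1, 2069 → Mar 1, 2069: 28 days (February has 28).
Mar 1, 2069 → Apr 1, 2069: 31 days (March has 31).
Apr 1, 2069 → May 1, 2069: 30 days (April has 30).
May 1, 2069 → Jun 1, 2069: 31 days (May has 31).
Jun 1, 2069 → Jul 1, 2069: 30 days (June has 30).
Jul 1, 2069 → Aug 1, 2069: 31 days (July has 31).
Aug 1, 2069 → Sep 1, 2069: 31 days (August has 31).
Sep 1, 2069 → Sep 18, 2069: 17 days.
Total: 260 days.
260 mod 7 = 1, so Tuesday + 1 = Wednesday.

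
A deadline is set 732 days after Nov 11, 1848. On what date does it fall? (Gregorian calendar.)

November 13, 1850

+365 (one year) → Nov 11, 1849 (367 left).
Nov has 30 days: +20 → Dec 1, 1849 (347 left).
Dec has 31 days: +31 → Jan 1, 1850 (316 left).
Jan has 31 days: +31 → Feb 1, 1850 (285 left).
Feb has 28 days: +28 → Mar 1, 1850 (257 left).
Mar has 31 days: +31 → Apr 1, 1850 (226 left).
Apr has 30 days: +30 → May 1, 1850 (196 left).
May has 31 days: +31 → Jun 1, 1850 (165 left).
Jun has 30 days: +30 → Jul 1, 1850 (135 left).
Jul has 31 days: +31 → Aug 1, 1850 (104 left).
Aug has 31 days: +31 → Sep 1, 1850 (73 left).
Sep has 30 days: +30 → Oct 1, 1850 (43 left).
Oct has 31 days: +31 → Nov 1, 1850 (12 left).
+12 → Nov 13, 1850.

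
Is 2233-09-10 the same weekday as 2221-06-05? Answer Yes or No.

From Jun 5, 2221 to Sep 10, 2233 is 4480 days.
4480 mod 7 = 0, so they are the same weekday.
(Jun 5, 2221 is a Tuesday; Sep 10, 2233 is a Tuesday.)

Yes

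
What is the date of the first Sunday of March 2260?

March 4, 2260

March 1, 2260 is a Thursday.
The first Sunday is therefore March 4 (3 days later).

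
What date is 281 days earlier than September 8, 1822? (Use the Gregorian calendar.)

December 1, 1821

−8 → Aug 31, 1822 (end of Aug, 31 days; 273 left).
−31 → Jul 31, 1822 (end of Jul, 31 days; 242 left).
−31 → Jun 30, 1822 (end of Jun, 30 days; 211 left).
−30 → May 31, 1822 (end of May, 31 days; 181 left).
−31 → Apr 30, 1822 (end of Apr, 30 days; 150 left).
−30 → Mar 31, 1822 (end of Mar, 31 days; 120 left).
−31 → Feb 28, 1822 (end of Feb, 28 days; 89 left).
−28 → Jan 31, 1822 (end of Jan, 31 days; 61 left).
−31 → Dec 31, 1821 (end of Dec, 31 days; 30 left).
−30 → Dec 1, 1821.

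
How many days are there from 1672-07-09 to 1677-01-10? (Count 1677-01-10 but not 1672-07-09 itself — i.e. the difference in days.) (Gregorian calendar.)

1646

Jul 9, 1672 → Jul 9, 1673: 365 days.
Jul 9, 1673 → Jul 9, 1674: 365 days.
Jul 9, 1674 → Jul 9, 1675: 365 days.
Jul 9, 1675 → Jul 9, 1676: 366 days (Feb 29, 1676 is in that span).
Jul 9, 1676 → Aug 9, 1676: 31 days (July has 31).
Aug 9, 1676 → Sep 9, 1676: 31 days (August has 31).
Sep 9, 1676 → Oct 9, 1676: 30 days (September has 30).
Oct 9, 1676 → Nov 9, 1676: 31 days (October has 31).
Nov 9, 1676 → Dec 9, 1676: 30 days (November has 30).
Dec 9, 1676 → Jan 9, 1677: 31 days (December has 31).
Jan 9, 1677 → Jan 10, 1677: 1 days.
Total: 1646 days.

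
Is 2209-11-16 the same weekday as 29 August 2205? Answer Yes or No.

From Aug 29, 2205 to Nov 16, 2209 is 1540 days.
1540 mod 7 = 0, so they are the same weekday.
(Aug 29, 2205 is a Thursday; Nov 16, 2209 is a Thursday.)

Yes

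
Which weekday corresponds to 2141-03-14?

Doomsday rule: the anchor day for the 2100s is Sunday. For year 41: 41÷12 = 3 r 5, and 5÷4 = 1, so 3+5+1 = 9.
Sunday + 9 ≡ Tuesday — that's 2141's doomsday.
In March the doomsday date is Mar 14.
Mar 14 is the doomsday itself: Tuesday.

Tuesday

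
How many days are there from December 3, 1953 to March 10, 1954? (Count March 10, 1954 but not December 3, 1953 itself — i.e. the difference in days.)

Dec 3, 1953 → Jan 3, 1954: 31 days (December has 31).
Jan 3, 1954 → Feb 3, 1954: 31 days (January has 31).
Feb 3, 1954 → Mar 3, 1954: 28 days (February has 28).
Mar 3, 1954 → Mar 10, 1954: 7 days.
Total: 97 days.

97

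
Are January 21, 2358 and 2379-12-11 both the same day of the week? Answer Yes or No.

Yes

From Jan 21, 2358 to Dec 11, 2379 is 7994 days.
7994 mod 7 = 0, so they are the same weekday.
(Jan 21, 2358 is a Tuesday; Dec 11, 2379 is a Tuesday.)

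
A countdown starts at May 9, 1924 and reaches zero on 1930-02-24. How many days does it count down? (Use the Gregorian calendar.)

May 9, 1924 → May 9, 1925: 365 days.
May 9, 1925 → May 9, 1926: 365 days.
May 9, 1926 → May 9, 1927: 365 days.
May 9, 1927 → May 9, 1928: 366 days (Feb 29, 1928 is in that span).
May 9, 1928 → May 9, 1929: 365 days.
May 9, 1929 → Jun 9, 1929: 31 days (May has 31).
Jun 9, 1929 → Jul 9, 1929: 30 days (June has 30).
Jul 9, 1929 → Aug 9, 1929: 31 days (July has 31).
Aug 9, 1929 → Sep 9, 1929: 31 days (August has 31).
Sep 9, 1929 → Oct 9, 1929: 30 days (September has 30).
Oct 9, 1929 → Nov 9, 1929: 31 days (October has 31).
Nov 9, 1929 → Dec 9, 1929: 30 days (November has 30).
Dec 9, 1929 → Jan 9, 1930: 31 days (December has 31).
Jan 9, 1930 → Feb 9, 1930: 31 days (January has 31).
Feb 9, 1930 → Feb 24, 1930: 15 days.
Total: 2117 days.

2117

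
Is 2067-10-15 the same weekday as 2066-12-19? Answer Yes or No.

From Dec 19, 2066 to Oct 15, 2067 is 300 days.
300 mod 7 = 6, so they are different weekdays.
(Dec 19, 2066 is a Sunday; Oct 15, 2067 is a Saturday.)

No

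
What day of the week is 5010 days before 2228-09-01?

Wednesday

Sep 1, 2228 is a Monday.
5010 mod 7 = 5, so 5010 days before a Monday is Monday − 5 = Wednesday.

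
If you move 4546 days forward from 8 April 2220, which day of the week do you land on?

Tuesday

Apr 8, 2220 is a Saturday.
4546 mod 7 = 3, so 4546 days after a Saturday is Saturday + 3 = Tuesday.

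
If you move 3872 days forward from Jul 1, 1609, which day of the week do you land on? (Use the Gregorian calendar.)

Jul 1, 1609 is a Wednesday.
3872 mod 7 = 1, so 3872 days after a Wednesday is Wednesday + 1 = Thursday.

Thursday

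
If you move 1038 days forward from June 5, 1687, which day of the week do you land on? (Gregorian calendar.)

Saturday

Jun 5, 1687 is a Thursday.
1038 mod 7 = 2, so 1038 days after a Thursday is Thursday + 2 = Saturday.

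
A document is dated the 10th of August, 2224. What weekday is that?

Doomsday rule: the anchor day for the 2200s is Friday. For year 24: 24÷12 = 2 r 0, and 0÷4 = 0, so 2+0+0 = 2.
Friday + 2 ≡ Sunday — that's 2224's doomsday.
In August the doomsday date is Aug 8.
Aug 10 is 2 days after Aug 8; 2 mod 7 = 2, so Sunday + 2 = Tuesday.

Tuesday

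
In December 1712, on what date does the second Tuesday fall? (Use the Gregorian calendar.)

December 1, 1712 is a Thursday.
The first Tuesday is therefore December 6 (5 days later).
The second Tuesday is 6 + 1×7 = December 13.

December 13, 1712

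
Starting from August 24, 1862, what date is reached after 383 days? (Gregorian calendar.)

September 11, 1863

Aug has 31 days: +8 → Sep 1, 1862 (375 left).
Sep has 30 days: +30 → Oct 1, 1862 (345 left).
Oct has 31 days: +31 → Nov 1, 1862 (314 left).
Nov has 30 days: +30 → Dec 1, 1862 (284 left).
Dec has 31 days: +31 → Jan 1, 1863 (253 left).
Jan has 31 days: +31 → Feb 1, 1863 (222 left).
Feb has 28 days: +28 → Mar 1, 1863 (194 left).
Mar has 31 days: +31 → Apr 1, 1863 (163 left).
Apr has 30 days: +30 → May 1, 1863 (133 left).
May has 31 days: +31 → Jun 1, 1863 (102 left).
Jun has 30 days: +30 → Jul 1, 1863 (72 left).
Jul has 31 days: +31 → Aug 1, 1863 (41 left).
Aug has 31 days: +31 → Sep 1, 1863 (10 left).
+10 → Sep 11, 1863.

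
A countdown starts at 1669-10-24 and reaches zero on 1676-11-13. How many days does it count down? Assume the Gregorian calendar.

Oct 24, 1669 → Oct 24, 1670: 365 days.
Oct 24, 1670 → Oct 24, 1671: 365 days.
Oct 24, 1671 → Oct 24, 1672: 366 days (Feb 29, 1672 is in that span).
Oct 24, 1672 → Oct 24, 1673: 365 days.
Oct 24, 1673 → Oct 24, 1674: 365 days.
Oct 24, 1674 → Oct 24, 1675: 365 days.
Oct 24, 1675 → Nov 24, 1675: 31 days (October has 31).
Nov 24, 1675 → Dec 24, 1675: 30 days (November has 30).
Dec 24, 1675 → Jan 24, 1676: 31 days (December has 31).
Jan 24, 1676 → Feb 24, 1676: 31 days (January has 31).
Feb 24, 1676 → Mar 24, 1676: 29 days (February has 29).
Mar 24, 1676 → Apr 24, 1676: 31 days (March has 31).
Apr 24, 1676 → May 24, 1676: 30 days (April has 30).
May 24, 1676 → Jun 24, 1676: 31 days (May has 31).
Jun 24, 1676 → Jul 24, 1676: 30 days (June has 30).
Jul 24, 1676 → Aug 24, 1676: 31 days (July has 31).
Aug 24, 1676 → Sep 24, 1676: 31 days (August has 31).
Sep 24, 1676 → Oct 24, 1676: 30 days (September has 30).
Oct 24, 1676 → Nov 13, 1676: 20 days.
Total: 2577 days.

2577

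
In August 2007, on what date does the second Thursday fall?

August 9, 2007

August 1, 2007 is a Wednesday.
The first Thursday is therefore August 2 (1 days later).
The second Thursday is 2 + 1×7 = August 9.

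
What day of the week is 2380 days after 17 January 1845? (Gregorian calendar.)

First find the weekday of Jan 17, 1845. Doomsday rule: the anchor day for the 1800s is Friday. For year 45: 45÷12 = 3 r 9, and 9÷4 = 2, so 3+9+2 = 14.
Friday + 14 ≡ Friday — that's 1845's doomsday.
In January the doomsday date is Jan 3 (1845 is not a leap year).
Jan 17 is 14 days after Jan 3; 14 mod 7 = 0, so Friday + 0 = Friday.
2380 mod 7 = 0, so 2380 days after a Friday is Friday + 0 = Friday.

Friday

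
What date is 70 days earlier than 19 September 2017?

−19 → Aug 31, 2017 (end of Aug, 31 days; 51 left).
−31 → Jul 31, 2017 (end of Jul, 31 days; 20 left).
−20 → Jul 11, 2017.

July 11, 2017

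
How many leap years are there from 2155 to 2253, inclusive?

Multiples of 4 in [2155,2253]: 25.
Of those, multiples of 100: 1 (not leap unless ÷400).
Multiples of 400: 0.
Leap years = 25 − 1 + 0 = 24.

24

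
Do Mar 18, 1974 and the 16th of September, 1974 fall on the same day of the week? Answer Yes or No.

Yes

From Mar 18, 1974 to Sep 16, 1974 is 182 days.
182 mod 7 = 0, so they are the same weekday.
(Mar 18, 1974 is a Monday; Sep 16, 1974 is a Monday.)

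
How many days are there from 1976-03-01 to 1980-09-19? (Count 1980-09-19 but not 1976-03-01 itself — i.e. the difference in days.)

1663

Mar 1, 1976 → Mar 1, 1977: 365 days.
Mar 1, 1977 → Mar 1, 1978: 365 days.
Mar 1, 1978 → Mar 1, 1979: 365 days.
Mar 1, 1979 → Mar 1, 1980: 366 days (Feb 29, 1980 is in that span).
Mar 1, 1980 → Apr 1, 1980: 31 days (March has 31).
Apr 1, 1980 → May 1, 1980: 30 days (April has 30).
May 1, 1980 → Jun 1, 1980: 31 days (May has 31).
Jun 1, 1980 → Jul 1, 1980: 30 days (June has 30).
Jul 1, 1980 → Aug 1, 1980: 31 days (July has 31).
Aug 1, 1980 → Sep 1, 1980: 31 days (August has 31).
Sep 1, 1980 → Sep 19, 1980: 18 days.
Total: 1663 days.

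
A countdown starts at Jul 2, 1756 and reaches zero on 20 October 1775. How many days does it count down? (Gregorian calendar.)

Jul 2, 1756 → Jul 2, 1757: 365 days.
Jul 2, 1757 → Jul 2, 1758: 365 days.
Jul 2, 1758 → Jul 2, 1759: 365 days.
Jul 2, 1759 → Jul 2, 1760: 366 days (Feb 29, 1760 is in that span).
Jul 2, 1760 → Jul 2, 1761: 365 days.
Jul 2, 1761 → Jul 2, 1762: 365 days.
Jul 2, 1762 → Jul 2, 1763: 365 days.
Jul 2, 1763 → Jul 2, 1764: 366 days (Feb 29, 1764 is in that span).
Jul 2, 1764 → Jul 2, 1765: 365 days.
Jul 2, 1765 → Jul 2, 1766: 365 days.
Jul 2, 1766 → Jul 2, 1767: 365 days.
Jul 2, 1767 → Jul 2, 1768: 366 days (Feb 29, 1768 is in that span).
Jul 2, 1768 → Jul 2, 1769: 365 days.
Jul 2, 1769 → Jul 2, 1770: 365 days.
Jul 2, 1770 → Jul 2, 1771: 365 days.
Jul 2, 1771 → Jul 2, 1772: 366 days (Feb 29, 1772 is in that span).
Jul 2, 1772 → Jul 2, 1773: 365 days.
Jul 2, 1773 → Jul 2, 1774: 365 days.
Jul 2, 1774 → Jul 2, 1775: 365 days.
Jul 2, 1775 → Aug 2, 1775: 31 days (July has 31).
Aug 2, 1775 → Sep 2, 1775: 31 days (August has 31).
Sep 2, 1775 → Oct 2, 1775: 30 days (September has 30).
Oct 2, 1775 → Oct 20, 1775: 18 days.
Total: 7049 days.

7049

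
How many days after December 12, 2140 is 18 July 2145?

1679

Dec 12, 2140 → Dec 12, 2141: 365 days.
Dec 12, 2141 → Dec 12, 2142: 365 days.
Dec 12, 2142 → Dec 12, 2143: 365 days.
Dec 12, 2143 → Dec 12, 2144: 366 days (Feb 29, 2144 is in that span).
Dec 12, 2144 → Jan 12, 2145: 31 days (December has 31).
Jan 12, 2145 → Feb 12, 2145: 31 days (January has 31).
Feb 12, 2145 → Mar 12, 2145: 28 days (February has 28).
Mar 12, 2145 → Apr 12, 2145: 31 days (March has 31).
Apr 12, 2145 → May 12, 2145: 30 days (April has 30).
May 12, 2145 → Jun 12, 2145: 31 days (May has 31).
Jun 12, 2145 → Jul 12, 2145: 30 days (June has 30).
Jul 12, 2145 → Jul 18, 2145: 6 days.
Total: 1679 days.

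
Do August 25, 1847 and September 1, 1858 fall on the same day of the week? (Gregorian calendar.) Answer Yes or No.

From Aug 25, 1847 to Sep 1, 1858 is 4025 days.
4025 mod 7 = 0, so they are the same weekday.
(Aug 25, 1847 is a Wednesday; Sep 1, 1858 is a Wednesday.)

Yes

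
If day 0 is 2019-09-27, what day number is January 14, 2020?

Sep 27, 2019 → Oct 27, 2019: 30 days (September has 30).
Oct 27, 2019 → Nov 27, 2019: 31 days (October has 31).
Nov 27, 2019 → Dec 27, 2019: 30 days (November has 30).
Dec 27, 2019 → Jan 14, 2020: 18 days.
Total: 109 days.

109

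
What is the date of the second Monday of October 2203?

October 1, 2203 is a Saturday.
The first Monday is therefore October 3 (2 days later).
The second Monday is 3 + 1×7 = October 10.

October 10, 2203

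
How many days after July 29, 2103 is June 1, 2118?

5421

Jul 29, 2103 → Jul 29, 2104: 366 days (Feb 29, 2104 is in that span).
Jul 29, 2104 → Jul 29, 2105: 365 days.
Jul 29, 2105 → Jul 29, 2106: 365 days.
Jul 29, 2106 → Jul 29, 2107: 365 days.
Jul 29, 2107 → Jul 29, 2108: 366 days (Feb 29, 2108 is in that span).
Jul 29, 2108 → Jul 29, 2109: 365 days.
Jul 29, 2109 → Jul 29, 2110: 365 days.
Jul 29, 2110 → Jul 29, 2111: 365 days.
Jul 29, 2111 → Jul 29, 2112: 366 days (Feb 29, 2112 is in that span).
Jul 29, 2112 → Jul 29, 2113: 365 days.
Jul 29, 2113 → Jul 29, 2114: 365 days.
Jul 29, 2114 → Jul 29, 2115: 365 days.
Jul 29, 2115 → Jul 29, 2116: 366 days (Feb 29, 2116 is in that span).
Jul 29, 2116 → Jul 29, 2117: 365 days.
Jul 29, 2117 → Aug 29, 2117: 31 days (July has 31).
Aug 29, 2117 → Sep 29, 2117: 31 days (August has 31).
Sep 29, 2117 → Oct 29, 2117: 30 days (September has 30).
Oct 29, 2117 → Nov 29, 2117: 31 days (October has 31).
Nov 29, 2117 → Dec 29, 2117: 30 days (November has 30).
Dec 29, 2117 → Jan 29, 2118: 31 days (December has 31).
Jan 29, 2118 → Feb 28, 2118: 30 days (January has 31).
Feb 28, 2118 → Mar 28, 2118: 28 days (February has 28).
Mar 28, 2118 → Apr 28, 2118: 31 days (March has 31).
Apr 28, 2118 → May 28, 2118: 30 days (April has 30).
May 28, 2118 → Jun 1, 2118: 4 days.
Total: 5421 days.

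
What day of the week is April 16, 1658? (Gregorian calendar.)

Tuesday

Doomsday rule: the anchor day for the 1600s is Tuesday. For year 58: 58÷12 = 4 r 10, and 10÷4 = 2, so 4+10+2 = 16.
Tuesday + 16 ≡ Thursday — that's 1658's doomsday.
In April the doomsday date is Apr 4.
Apr 16 is 12 days after Apr 4; 12 mod 7 = 5, so Thursday + 5 = Tuesday.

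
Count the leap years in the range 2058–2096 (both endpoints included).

10

Multiples of 4 in [2058,2096]: 10.
Of those, multiples of 100: 0 (not leap unless ÷400).
Multiples of 400: 0.
Leap years = 10 − 0 + 0 = 10.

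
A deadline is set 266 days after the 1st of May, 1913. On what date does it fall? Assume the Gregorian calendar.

May has 31 days: +31 → Jun 1, 1913 (235 left).
Jun has 30 days: +30 → Jul 1, 1913 (205 left).
Jul has 31 days: +31 → Aug 1, 1913 (174 left).
Aug has 31 days: +31 → Sep 1, 1913 (143 left).
Sep has 30 days: +30 → Oct 1, 1913 (113 left).
Oct has 31 days: +31 → Nov 1, 1913 (82 left).
Nov has 30 days: +30 → Dec 1, 1913 (52 left).
Dec has 31 days: +31 → Jan 1, 1914 (21 left).
+21 → Jan 22, 1914.

January 22, 1914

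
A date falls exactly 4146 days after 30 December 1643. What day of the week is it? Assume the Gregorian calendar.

Friday

First find the weekday of Dec 30, 1643. Doomsday rule: the anchor day for the 1600s is Tuesday. For year 43: 43÷12 = 3 r 7, and 7÷4 = 1, so 3+7+1 = 11.
Tuesday + 11 ≡ Saturday — that's 1643's doomsday.
In December the doomsday date is Dec 12.
Dec 30 is 18 days after Dec 12; 18 mod 7 = 4, so Saturday + 4 = Wednesday.
4146 mod 7 = 2, so 4146 days after a Wednesday is Wednesday + 2 = Friday.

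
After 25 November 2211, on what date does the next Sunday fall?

Nov 25, 2211 is a Monday.
From Monday to the next Sunday is 6 days.
Nov 25, 2211 + 6 = Dec 1, 2211.

December 1, 2211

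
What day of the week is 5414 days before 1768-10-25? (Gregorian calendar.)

Saturday

First find the weekday of Oct 25, 1768. Doomsday rule: the anchor day for the 1700s is Sunday. For year 68: 68÷12 = 5 r 8, and 8÷4 = 2, so 5+8+2 = 15.
Sunday + 15 ≡ Monday — that's 1768's doomsday.
In October the doomsday date is Oct 10.
Oct 25 is 15 days after Oct 10; 15 mod 7 = 1, so Monday + 1 = Tuesday.
5414 mod 7 = 3, so 5414 days before a Tuesday is Tuesday − 3 = Saturday.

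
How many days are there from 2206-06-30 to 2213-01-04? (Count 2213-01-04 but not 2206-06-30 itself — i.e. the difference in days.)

Jun 30, 2206 → Jun 30, 2207: 365 days.
Jun 30, 2207 → Jun 30, 2208: 366 days (Feb 29, 2208 is in that span).
Jun 30, 2208 → Jun 30, 2209: 365 days.
Jun 30, 2209 → Jun 30, 2210: 365 days.
Jun 30, 2210 → Jun 30, 2211: 365 days.
Jun 30, 2211 → Jun 30, 2212: 366 days (Feb 29, 2212 is in that span).
Jun 30, 2212 → Jul 30, 2212: 30 days (June has 30).
Jul 30, 2212 → Aug 30, 2212: 31 days (July has 31).
Aug 30, 2212 → Sep 30, 2212: 31 days (August has 31).
Sep 30, 2212 → Oct 30, 2212: 30 days (September has 30).
Oct 30, 2212 → Nov 30, 2212: 31 days (October has 31).
Nov 30, 2212 → Dec 30, 2212: 30 days (November has 30).
Dec 30, 2212 → Jan 4, 2213: 5 days.
Total: 2380 days.

2380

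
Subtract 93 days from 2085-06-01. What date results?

February 28, 2085

−1 → May 31, 2085 (end of May, 31 days; 92 left).
−31 → Apr 30, 2085 (end of Apr, 30 days; 61 left).
−30 → Mar 31, 2085 (end of Mar, 31 days; 31 left).
−31 → Feb 28, 2085 (end of Feb, 28 days; 0 left).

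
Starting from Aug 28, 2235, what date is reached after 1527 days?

+366 (one year; includes Feb 29, 2236) → Aug 28, 2236 (1161 left).
+365 (one year) → Aug 28, 2237 (796 left).
+365 (one year) → Aug 28, 2238 (431 left).
+365 (one year) → Aug 28, 2239 (66 left).
Aug has 31 days: +4 → Sep 1, 2239 (62 left).
Sep has 30 days: +30 → Oct 1, 2239 (32 left).
Oct has 31 days: +31 → Nov 1, 2239 (1 left).
+1 → Nov 2, 2239.

November 2, 2239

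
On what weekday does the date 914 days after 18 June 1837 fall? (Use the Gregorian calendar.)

Jun 18, 1837 is a Sunday.
914 mod 7 = 4, so 914 days after a Sunday is Sunday + 4 = Thursday.

Thursday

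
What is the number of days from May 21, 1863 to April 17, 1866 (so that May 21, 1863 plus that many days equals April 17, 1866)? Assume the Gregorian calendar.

1062

May 21, 1863 → May 21, 1864: 366 days (Feb 29, 1864 is in that span).
May 21, 1864 → May 21, 1865: 365 days.
May 21, 1865 → Jun 21, 1865: 31 days (May has 31).
Jun 21, 1865 → Jul 21, 1865: 30 days (June has 30).
Jul 21, 1865 → Aug 21, 1865: 31 days (July has 31).
Aug 21, 1865 → Sep 21, 1865: 31 days (August has 31).
Sep 21, 1865 → Oct 21, 1865: 30 days (September has 30).
Oct 21, 1865 → Nov 21, 1865: 31 days (October has 31).
Nov 21, 1865 → Dec 21, 1865: 30 days (November has 30).
Dec 21, 1865 → Jan 21, 1866: 31 days (December has 31).
Jan 21, 1866 → Feb 21, 1866: 31 days (January has 31).
Feb 21, 1866 → Mar 21, 1866: 28 days (February has 28).
Mar 21, 1866 → Apr 17, 1866: 27 days.
Total: 1062 days.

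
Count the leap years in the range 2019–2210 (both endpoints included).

46

Multiples of 4 in [2019,2210]: 48.
Of those, multiples of 100: 2 (not leap unless ÷400).
Multiples of 400: 0.
Leap years = 48 − 2 + 0 = 46.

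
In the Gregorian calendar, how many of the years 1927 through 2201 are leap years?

Multiples of 4 in [1927,2201]: 69.
Of those, multiples of 100: 3 (not leap unless ÷400).
Multiples of 400: 1.
Leap years = 69 − 3 + 1 = 67.

67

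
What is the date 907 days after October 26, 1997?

+365 (one year) → Oct 26, 1998 (542 left).
+365 (one year) → Oct 26, 1999 (177 left).
Oct has 31 days: +6 → Nov 1, 1999 (171 left).
Nov has 30 days: +30 → Dec 1, 1999 (141 left).
Dec has 31 days: +31 → Jan 1, 2000 (110 left).
Jan has 31 days: +31 → Feb 1, 2000 (79 left).
Feb has 29 days: +29 → Mar 1, 2000 (50 left).
Mar has 31 days: +31 → Apr 1, 2000 (19 left).
+19 → Apr 20, 2000.

April 20, 2000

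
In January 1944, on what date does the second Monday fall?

January 10, 1944

January 1, 1944 is a Saturday.
The first Monday is therefore January 3 (2 days later).
The second Monday is 3 + 1×7 = January 10.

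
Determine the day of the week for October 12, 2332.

Wednesday

Doomsday rule: the anchor day for the 2300s is Wednesday. For year 32: 32÷12 = 2 r 8, and 8÷4 = 2, so 2+8+2 = 12.
Wednesday + 12 ≡ Monday — that's 2332's doomsday.
In October the doomsday date is Oct 10.
Oct 12 is 2 days after Oct 10; 2 mod 7 = 2, so Monday + 2 = Wednesday.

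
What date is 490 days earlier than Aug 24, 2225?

−365 (one year) → Aug 24, 2224 (125 left).
−24 → Jul 31, 2224 (end of Jul, 31 days; 101 left).
−31 → Jun 30, 2224 (end of Jun, 30 days; 70 left).
−30 → May 31, 2224 (end of May, 31 days; 40 left).
−31 → Apr 30, 2224 (end of Apr, 30 days; 9 left).
−9 → Apr 21, 2224.

April 21, 2224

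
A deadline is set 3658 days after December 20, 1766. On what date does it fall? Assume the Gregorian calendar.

December 25, 1776

+365 (one year) → Dec 20, 1767 (3293 left).
+366 (one year; includes Feb 29, 1768) → Dec 20, 1768 (2927 left).
+365 (one year) → Dec 20, 1769 (2562 left).
+365 (one year) → Dec 20, 1770 (2197 left).
+365 (one year) → Dec 20, 1771 (1832 left).
+366 (one year; includes Feb 29, 1772) → Dec 20, 1772 (1466 left).
+365 (one year) → Dec 20, 1773 (1101 left).
+365 (one year) → Dec 20, 1774 (736 left).
+365 (one year) → Dec 20, 1775 (371 left).
Dec has 31 days: +12 → Jan 1, 1776 (359 left).
Jan has 31 days: +31 → Feb 1, 1776 (328 left).
Feb has 29 days: +29 → Mar 1, 1776 (299 left).
Mar has 31 days: +31 → Apr 1, 1776 (268 left).
Apr has 30 days: +30 → May 1, 1776 (238 left).
May has 31 days: +31 → Jun 1, 1776 (207 left).
Jun has 30 days: +30 → Jul 1, 1776 (177 left).
Jul has 31 days: +31 → Aug 1, 1776 (146 left).
Aug has 31 days: +31 → Sep 1, 1776 (115 left).
Sep has 30 days: +30 → Oct 1, 1776 (85 left).
Oct has 31 days: +31 → Nov 1, 1776 (54 left).
Nov has 30 days: +30 → Dec 1, 1776 (24 left).
+24 → Dec 25, 1776.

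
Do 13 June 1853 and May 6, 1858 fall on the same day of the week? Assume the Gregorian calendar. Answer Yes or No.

No

From Jun 13, 1853 to May 6, 1858 is 1788 days.
1788 mod 7 = 3, so they are different weekdays.
(Jun 13, 1853 is a Monday; May 6, 1858 is a Thursday.)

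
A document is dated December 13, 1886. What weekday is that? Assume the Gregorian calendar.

Doomsday rule: the anchor day for the 1800s is Friday. For year 86: 86÷12 = 7 r 2, and 2÷4 = 0, so 7+2+0 = 9.
Friday + 9 ≡ Sunday — that's 1886's doomsday.
In December the doomsday date is Dec 12.
Dec 13 is 1 day after Dec 12; 1 mod 7 = 1, so Sunday + 1 = Monday.

Monday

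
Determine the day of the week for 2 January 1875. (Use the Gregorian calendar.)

January 1, 1875 is a Friday.
Jan 1, 1875 → Jan 2, 1875: 1 days.
Total: 1 days.
1 mod 7 = 1, so Friday + 1 = Saturday.

Saturday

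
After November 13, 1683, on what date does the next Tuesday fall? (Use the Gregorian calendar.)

Nov 13, 1683 is a Saturday.
From Saturday to the next Tuesday is 3 days.
Nov 13, 1683 + 3 = Nov 16, 1683.

November 16, 1683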